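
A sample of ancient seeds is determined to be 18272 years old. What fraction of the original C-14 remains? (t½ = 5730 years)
N/N₀ = (1/2)^(t/t½) = 0.1097 = 11%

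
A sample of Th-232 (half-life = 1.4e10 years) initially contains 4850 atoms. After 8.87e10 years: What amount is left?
N = N₀(1/2)^(t/t½) = 60.05 atoms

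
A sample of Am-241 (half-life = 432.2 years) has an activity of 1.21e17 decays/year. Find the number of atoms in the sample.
N = A/λ = 7.545e19 atoms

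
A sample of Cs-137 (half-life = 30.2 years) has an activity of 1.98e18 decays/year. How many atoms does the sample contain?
N = A/λ = 8.627e19 atoms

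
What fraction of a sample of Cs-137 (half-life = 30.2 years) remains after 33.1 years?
N/N₀ = (1/2)^(t/t½) = 0.4678 = 46.8%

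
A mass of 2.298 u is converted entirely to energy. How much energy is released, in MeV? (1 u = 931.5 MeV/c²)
E = mc² = 2141 MeV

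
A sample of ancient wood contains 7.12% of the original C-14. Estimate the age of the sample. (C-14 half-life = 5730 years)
Age = t½ × log₂(1/ratio) = 21840 years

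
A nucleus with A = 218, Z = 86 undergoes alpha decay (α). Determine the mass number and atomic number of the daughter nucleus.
Daughter: A = 214, Z = 84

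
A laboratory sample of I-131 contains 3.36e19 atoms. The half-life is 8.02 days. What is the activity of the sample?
A = λN = 2.904e18 decays/day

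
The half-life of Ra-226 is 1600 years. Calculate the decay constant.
λ = ln(2)/t½ = 4.332e-4 year⁻¹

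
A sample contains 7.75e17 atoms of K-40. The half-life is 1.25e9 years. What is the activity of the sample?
A = λN = 4.298e8 decays/year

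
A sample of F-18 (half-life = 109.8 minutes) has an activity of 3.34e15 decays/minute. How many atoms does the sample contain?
N = A/λ = 5.291e17 atoms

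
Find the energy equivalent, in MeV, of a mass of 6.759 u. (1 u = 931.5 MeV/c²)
E = mc² = 6296 MeV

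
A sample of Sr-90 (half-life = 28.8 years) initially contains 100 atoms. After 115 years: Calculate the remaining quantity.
N = N₀(1/2)^(t/t½) = 6.28 atoms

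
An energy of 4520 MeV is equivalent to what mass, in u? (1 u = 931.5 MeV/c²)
m = E/c² = 4.852 u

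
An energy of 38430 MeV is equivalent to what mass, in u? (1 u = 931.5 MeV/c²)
m = E/c² = 41.26 u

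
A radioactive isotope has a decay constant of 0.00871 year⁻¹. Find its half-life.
t½ = ln(2)/λ = 79.58 years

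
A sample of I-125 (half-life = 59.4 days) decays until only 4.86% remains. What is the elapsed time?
t = t½ × log₂(N₀/N) = 259.2 days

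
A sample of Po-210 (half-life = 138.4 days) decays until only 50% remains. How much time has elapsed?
t = t½ × log₂(N₀/N) = 138.4 days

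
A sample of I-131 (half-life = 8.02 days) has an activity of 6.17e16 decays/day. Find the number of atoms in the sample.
N = A/λ = 7.139e17 atoms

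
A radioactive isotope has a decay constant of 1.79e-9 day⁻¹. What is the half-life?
t½ = ln(2)/λ = 3.872e8 days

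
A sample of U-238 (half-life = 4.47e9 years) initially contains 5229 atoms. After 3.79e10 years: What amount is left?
N = N₀(1/2)^(t/t½) = 14.66 atoms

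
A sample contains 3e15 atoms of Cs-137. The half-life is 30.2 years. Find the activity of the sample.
A = λN = 6.886e13 decays/year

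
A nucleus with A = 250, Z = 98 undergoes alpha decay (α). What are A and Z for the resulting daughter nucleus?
Daughter: A = 246, Z = 96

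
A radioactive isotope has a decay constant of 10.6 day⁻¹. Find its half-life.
t½ = ln(2)/λ = 0.06539 days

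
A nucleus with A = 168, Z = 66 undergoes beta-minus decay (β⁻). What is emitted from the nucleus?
β⁻: electron (e⁻) + antineutrino (ν̄ₑ)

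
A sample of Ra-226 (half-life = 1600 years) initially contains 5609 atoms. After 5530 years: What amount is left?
N = N₀(1/2)^(t/t½) = 511 atoms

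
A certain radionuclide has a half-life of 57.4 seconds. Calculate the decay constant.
λ = ln(2)/t½ = 0.01208 second⁻¹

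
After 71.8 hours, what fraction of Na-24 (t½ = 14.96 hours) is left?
N/N₀ = (1/2)^(t/t½) = 0.03591 = 3.59%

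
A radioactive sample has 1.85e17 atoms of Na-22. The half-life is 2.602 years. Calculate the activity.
A = λN = 4.928e16 decays/year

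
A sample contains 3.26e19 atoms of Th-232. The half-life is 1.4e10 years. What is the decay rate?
A = λN = 1.614e9 decays/year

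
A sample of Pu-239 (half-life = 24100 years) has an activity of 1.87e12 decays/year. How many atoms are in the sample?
N = A/λ = 6.502e16 atoms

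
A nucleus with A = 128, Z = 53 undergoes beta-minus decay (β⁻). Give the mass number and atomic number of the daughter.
Daughter: A = 128, Z = 54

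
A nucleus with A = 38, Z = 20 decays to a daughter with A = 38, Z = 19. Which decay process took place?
ΔA = 0, ΔZ = -1 ⇒ beta-plus decay (β⁺) or electron capture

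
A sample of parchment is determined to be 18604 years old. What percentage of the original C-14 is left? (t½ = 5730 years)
N/N₀ = (1/2)^(t/t½) = 0.1053 = 10.5%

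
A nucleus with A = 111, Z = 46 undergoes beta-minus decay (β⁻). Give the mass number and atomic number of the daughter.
Daughter: A = 111, Z = 47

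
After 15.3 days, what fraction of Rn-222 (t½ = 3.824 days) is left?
N/N₀ = (1/2)^(t/t½) = 0.06245 = 6.25%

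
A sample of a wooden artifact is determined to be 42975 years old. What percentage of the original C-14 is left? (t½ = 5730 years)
N/N₀ = (1/2)^(t/t½) = 0.005524 = 0.552%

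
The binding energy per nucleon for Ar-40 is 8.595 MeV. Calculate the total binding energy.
B.E. = 8.595 × 40 = 343.8 MeV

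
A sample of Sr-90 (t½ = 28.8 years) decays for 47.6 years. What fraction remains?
N/N₀ = (1/2)^(t/t½) = 0.318 = 31.8%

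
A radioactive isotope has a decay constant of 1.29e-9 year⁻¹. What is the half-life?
t½ = ln(2)/λ = 5.373e8 years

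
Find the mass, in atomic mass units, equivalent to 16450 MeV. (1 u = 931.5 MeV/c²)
m = E/c² = 17.66 u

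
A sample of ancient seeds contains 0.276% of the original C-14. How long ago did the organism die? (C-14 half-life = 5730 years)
Age = t½ × log₂(1/ratio) = 48710 years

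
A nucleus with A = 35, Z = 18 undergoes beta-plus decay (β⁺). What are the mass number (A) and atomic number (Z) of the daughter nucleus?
Daughter: A = 35, Z = 17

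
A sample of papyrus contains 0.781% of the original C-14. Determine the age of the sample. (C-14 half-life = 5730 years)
Age = t½ × log₂(1/ratio) = 40110 years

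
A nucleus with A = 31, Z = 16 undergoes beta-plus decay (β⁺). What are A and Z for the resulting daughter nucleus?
Daughter: A = 31, Z = 15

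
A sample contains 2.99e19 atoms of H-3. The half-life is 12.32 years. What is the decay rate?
A = λN = 1.682e18 decays/year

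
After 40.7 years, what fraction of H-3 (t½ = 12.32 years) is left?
N/N₀ = (1/2)^(t/t½) = 0.1013 = 10.1%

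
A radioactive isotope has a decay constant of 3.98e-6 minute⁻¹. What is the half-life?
t½ = ln(2)/λ = 1.742e5 minutes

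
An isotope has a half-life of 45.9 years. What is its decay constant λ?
λ = ln(2)/t½ = 0.0151 year⁻¹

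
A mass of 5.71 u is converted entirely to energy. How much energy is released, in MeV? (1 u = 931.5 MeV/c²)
E = mc² = 5319 MeV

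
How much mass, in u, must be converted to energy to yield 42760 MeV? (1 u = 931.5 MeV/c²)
m = E/c² = 45.9 u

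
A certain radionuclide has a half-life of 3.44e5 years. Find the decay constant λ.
λ = ln(2)/t½ = 2.015e-6 year⁻¹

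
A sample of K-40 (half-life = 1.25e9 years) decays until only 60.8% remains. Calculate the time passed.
t = t½ × log₂(N₀/N) = 8.973e8 years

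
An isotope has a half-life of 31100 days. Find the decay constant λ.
λ = ln(2)/t½ = 2.229e-5 day⁻¹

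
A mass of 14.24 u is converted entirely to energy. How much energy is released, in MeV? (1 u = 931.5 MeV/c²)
E = mc² = 13260 MeV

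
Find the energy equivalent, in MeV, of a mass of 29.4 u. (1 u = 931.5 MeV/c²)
E = mc² = 27390 MeV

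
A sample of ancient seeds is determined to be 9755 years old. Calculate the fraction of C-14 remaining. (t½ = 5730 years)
N/N₀ = (1/2)^(t/t½) = 0.3073 = 30.7%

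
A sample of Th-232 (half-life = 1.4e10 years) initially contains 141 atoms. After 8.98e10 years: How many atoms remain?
N = N₀(1/2)^(t/t½) = 1.653 atoms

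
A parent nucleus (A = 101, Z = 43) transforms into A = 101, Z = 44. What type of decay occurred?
ΔA = 0, ΔZ = +1 ⇒ beta-minus decay (β⁻)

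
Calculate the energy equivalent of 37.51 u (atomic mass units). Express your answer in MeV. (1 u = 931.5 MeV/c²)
E = mc² = 34940 MeV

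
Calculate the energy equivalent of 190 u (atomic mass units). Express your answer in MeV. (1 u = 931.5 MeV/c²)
E = mc² = 1.77e5 MeV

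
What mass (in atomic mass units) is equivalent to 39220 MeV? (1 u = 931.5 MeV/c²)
m = E/c² = 42.1 u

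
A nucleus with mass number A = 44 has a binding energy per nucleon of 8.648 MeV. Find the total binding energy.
B.E. = 8.648 × 44 = 380.5 MeV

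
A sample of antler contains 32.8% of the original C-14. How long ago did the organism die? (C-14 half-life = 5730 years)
Age = t½ × log₂(1/ratio) = 9215 years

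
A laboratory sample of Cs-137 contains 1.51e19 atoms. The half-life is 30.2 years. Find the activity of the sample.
A = λN = 3.466e17 decays/year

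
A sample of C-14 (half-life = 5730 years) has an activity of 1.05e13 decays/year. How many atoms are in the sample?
N = A/λ = 8.68e16 atoms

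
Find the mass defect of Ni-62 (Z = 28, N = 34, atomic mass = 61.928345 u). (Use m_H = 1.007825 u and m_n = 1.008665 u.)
Δm = Z·m_H + N·m_n − M = 0.5854 u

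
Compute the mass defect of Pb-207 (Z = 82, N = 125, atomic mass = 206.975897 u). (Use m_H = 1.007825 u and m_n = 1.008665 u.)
Δm = Z·m_H + N·m_n − M = 1.749 u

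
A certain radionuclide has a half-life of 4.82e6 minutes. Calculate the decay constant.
λ = ln(2)/t½ = 1.438e-7 minute⁻¹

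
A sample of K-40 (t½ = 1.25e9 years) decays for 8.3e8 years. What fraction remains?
N/N₀ = (1/2)^(t/t½) = 0.6311 = 63.1%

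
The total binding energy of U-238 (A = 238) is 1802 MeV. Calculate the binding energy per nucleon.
B.E./A = 1802/238 = 7.571 MeV/nucleon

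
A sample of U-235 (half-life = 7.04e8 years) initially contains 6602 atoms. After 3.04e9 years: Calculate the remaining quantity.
N = N₀(1/2)^(t/t½) = 331 atoms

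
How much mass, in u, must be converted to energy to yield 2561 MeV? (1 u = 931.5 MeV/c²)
m = E/c² = 2.749 u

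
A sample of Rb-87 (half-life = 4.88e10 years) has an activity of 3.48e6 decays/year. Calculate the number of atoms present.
N = A/λ = 2.45e17 atoms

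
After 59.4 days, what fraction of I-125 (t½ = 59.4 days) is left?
N/N₀ = (1/2)^(t/t½) = 0.5 = 50%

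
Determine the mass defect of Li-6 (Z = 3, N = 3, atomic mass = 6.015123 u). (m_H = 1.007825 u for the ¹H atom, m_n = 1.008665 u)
Δm = Z·m_H + N·m_n − M = 0.03435 u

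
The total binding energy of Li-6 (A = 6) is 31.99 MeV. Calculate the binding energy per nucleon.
B.E./A = 31.99/6 = 5.332 MeV/nucleon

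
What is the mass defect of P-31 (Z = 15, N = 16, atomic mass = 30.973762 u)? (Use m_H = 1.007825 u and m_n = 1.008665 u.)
Δm = Z·m_H + N·m_n − M = 0.2823 u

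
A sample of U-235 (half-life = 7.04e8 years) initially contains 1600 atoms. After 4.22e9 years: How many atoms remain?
N = N₀(1/2)^(t/t½) = 25.1 atoms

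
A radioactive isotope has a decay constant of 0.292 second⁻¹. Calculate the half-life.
t½ = ln(2)/λ = 2.374 seconds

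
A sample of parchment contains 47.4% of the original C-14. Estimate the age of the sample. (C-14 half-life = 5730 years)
Age = t½ × log₂(1/ratio) = 6171 years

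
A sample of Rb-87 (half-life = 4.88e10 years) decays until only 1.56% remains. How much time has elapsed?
t = t½ × log₂(N₀/N) = 2.929e11 years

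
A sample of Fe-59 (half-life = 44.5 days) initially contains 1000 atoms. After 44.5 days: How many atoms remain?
N = N₀(1/2)^(t/t½) = 500 atoms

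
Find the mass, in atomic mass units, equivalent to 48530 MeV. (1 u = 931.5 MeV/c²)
m = E/c² = 52.1 u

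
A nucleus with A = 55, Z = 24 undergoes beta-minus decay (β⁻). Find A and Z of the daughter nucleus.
Daughter: A = 55, Z = 25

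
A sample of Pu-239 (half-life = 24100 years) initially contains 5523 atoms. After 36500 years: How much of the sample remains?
N = N₀(1/2)^(t/t½) = 1933 atoms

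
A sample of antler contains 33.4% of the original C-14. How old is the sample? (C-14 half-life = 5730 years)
Age = t½ × log₂(1/ratio) = 9065 years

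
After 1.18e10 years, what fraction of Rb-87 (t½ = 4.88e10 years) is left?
N/N₀ = (1/2)^(t/t½) = 0.8457 = 84.6%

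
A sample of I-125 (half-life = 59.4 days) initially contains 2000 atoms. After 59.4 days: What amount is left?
N = N₀(1/2)^(t/t½) = 1000 atoms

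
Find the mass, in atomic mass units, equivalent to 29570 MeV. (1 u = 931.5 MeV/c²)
m = E/c² = 31.74 u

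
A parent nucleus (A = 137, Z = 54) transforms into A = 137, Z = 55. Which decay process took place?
ΔA = 0, ΔZ = +1 ⇒ beta-minus decay (β⁻)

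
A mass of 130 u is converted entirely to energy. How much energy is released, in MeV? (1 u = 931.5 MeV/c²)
E = mc² = 1.211e5 MeV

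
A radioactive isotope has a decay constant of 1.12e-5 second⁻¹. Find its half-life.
t½ = ln(2)/λ = 61890 seconds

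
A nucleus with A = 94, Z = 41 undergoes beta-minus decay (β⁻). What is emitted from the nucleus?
β⁻: electron (e⁻) + antineutrino (ν̄ₑ)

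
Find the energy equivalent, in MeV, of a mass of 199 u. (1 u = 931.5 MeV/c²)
E = mc² = 1.854e5 MeV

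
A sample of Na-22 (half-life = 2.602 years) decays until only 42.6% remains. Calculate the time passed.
t = t½ × log₂(N₀/N) = 3.203 years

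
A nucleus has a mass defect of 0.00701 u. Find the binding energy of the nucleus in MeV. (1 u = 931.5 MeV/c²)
B.E. = Δm × 931.5 = 6.53 MeV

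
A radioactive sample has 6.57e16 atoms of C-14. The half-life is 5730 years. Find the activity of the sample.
A = λN = 7.948e12 decays/year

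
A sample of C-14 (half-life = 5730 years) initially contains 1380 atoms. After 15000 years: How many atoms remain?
N = N₀(1/2)^(t/t½) = 224.8 atoms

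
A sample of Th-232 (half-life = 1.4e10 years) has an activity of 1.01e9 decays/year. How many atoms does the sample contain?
N = A/λ = 2.04e19 atoms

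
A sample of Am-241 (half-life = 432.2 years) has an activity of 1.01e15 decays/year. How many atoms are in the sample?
N = A/λ = 6.298e17 atoms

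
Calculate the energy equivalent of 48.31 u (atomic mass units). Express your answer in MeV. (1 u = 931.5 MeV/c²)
E = mc² = 45000 MeV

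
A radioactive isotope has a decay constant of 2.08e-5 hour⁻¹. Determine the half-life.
t½ = ln(2)/λ = 33320 hours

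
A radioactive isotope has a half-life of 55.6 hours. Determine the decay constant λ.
λ = ln(2)/t½ = 0.01247 hour⁻¹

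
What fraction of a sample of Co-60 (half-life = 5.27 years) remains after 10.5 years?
N/N₀ = (1/2)^(t/t½) = 0.2513 = 25.1%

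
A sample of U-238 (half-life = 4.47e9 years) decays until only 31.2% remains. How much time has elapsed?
t = t½ × log₂(N₀/N) = 7.511e9 years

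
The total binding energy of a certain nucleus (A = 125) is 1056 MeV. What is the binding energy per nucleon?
B.E./A = 1056/125 = 8.448 MeV/nucleon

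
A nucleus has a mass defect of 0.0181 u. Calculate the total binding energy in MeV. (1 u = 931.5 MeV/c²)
B.E. = Δm × 931.5 = 16.86 MeV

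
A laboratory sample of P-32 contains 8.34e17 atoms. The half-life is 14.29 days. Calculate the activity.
A = λN = 4.045e16 decays/day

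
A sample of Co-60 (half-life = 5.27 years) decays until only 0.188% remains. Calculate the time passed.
t = t½ × log₂(N₀/N) = 47.72 years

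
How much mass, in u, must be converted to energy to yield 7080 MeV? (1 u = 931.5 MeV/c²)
m = E/c² = 7.601 u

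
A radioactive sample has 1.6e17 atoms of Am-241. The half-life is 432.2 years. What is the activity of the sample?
A = λN = 2.566e14 decays/year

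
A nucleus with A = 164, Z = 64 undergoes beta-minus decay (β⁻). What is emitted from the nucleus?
β⁻: electron (e⁻) + antineutrino (ν̄ₑ)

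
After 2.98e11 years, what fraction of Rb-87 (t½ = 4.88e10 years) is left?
N/N₀ = (1/2)^(t/t½) = 0.01451 = 1.45%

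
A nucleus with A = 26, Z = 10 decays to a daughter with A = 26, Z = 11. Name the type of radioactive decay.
ΔA = 0, ΔZ = +1 ⇒ beta-minus decay (β⁻)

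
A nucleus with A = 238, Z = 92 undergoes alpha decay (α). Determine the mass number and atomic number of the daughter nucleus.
Daughter: A = 234, Z = 90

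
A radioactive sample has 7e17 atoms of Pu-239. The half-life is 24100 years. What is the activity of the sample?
A = λN = 2.013e13 decays/year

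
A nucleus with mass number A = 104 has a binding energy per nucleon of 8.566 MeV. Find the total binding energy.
B.E. = 8.566 × 104 = 890.9 MeV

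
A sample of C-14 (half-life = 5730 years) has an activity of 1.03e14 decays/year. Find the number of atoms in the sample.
N = A/λ = 8.515e17 atoms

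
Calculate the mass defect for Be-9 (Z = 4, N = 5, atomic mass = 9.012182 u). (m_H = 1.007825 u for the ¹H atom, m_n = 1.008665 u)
Δm = Z·m_H + N·m_n − M = 0.06244 u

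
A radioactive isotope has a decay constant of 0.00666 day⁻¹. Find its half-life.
t½ = ln(2)/λ = 104.1 days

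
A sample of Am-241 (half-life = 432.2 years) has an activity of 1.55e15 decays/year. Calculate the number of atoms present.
N = A/λ = 9.665e17 atoms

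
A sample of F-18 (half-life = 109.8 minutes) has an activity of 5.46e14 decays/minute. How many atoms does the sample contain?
N = A/λ = 8.649e16 atoms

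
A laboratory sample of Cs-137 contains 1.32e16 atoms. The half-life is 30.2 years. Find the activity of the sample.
A = λN = 3.03e14 decays/year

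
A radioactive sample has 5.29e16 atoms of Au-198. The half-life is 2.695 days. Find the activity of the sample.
A = λN = 1.361e16 decays/day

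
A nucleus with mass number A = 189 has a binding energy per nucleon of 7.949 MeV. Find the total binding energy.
B.E. = 7.949 × 189 = 1502 MeV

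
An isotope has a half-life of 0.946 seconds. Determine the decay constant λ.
λ = ln(2)/t½ = 0.7327 second⁻¹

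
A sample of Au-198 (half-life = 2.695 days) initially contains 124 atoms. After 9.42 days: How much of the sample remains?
N = N₀(1/2)^(t/t½) = 11 atoms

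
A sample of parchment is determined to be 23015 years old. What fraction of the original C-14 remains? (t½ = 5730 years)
N/N₀ = (1/2)^(t/t½) = 0.06179 = 6.18%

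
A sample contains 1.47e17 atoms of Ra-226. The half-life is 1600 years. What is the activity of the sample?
A = λN = 6.368e13 decays/year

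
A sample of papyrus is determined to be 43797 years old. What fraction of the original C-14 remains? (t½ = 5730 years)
N/N₀ = (1/2)^(t/t½) = 0.005001 = 0.5%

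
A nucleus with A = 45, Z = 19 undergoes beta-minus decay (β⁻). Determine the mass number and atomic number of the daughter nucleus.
Daughter: A = 45, Z = 20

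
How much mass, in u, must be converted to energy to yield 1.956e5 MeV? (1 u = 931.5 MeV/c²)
m = E/c² = 210 u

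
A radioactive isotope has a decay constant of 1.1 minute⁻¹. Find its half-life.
t½ = ln(2)/λ = 0.6301 minutes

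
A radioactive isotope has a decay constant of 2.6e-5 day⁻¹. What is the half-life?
t½ = ln(2)/λ = 26660 days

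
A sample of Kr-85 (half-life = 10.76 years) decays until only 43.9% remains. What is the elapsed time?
t = t½ × log₂(N₀/N) = 12.78 years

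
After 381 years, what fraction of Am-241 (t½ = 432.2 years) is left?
N/N₀ = (1/2)^(t/t½) = 0.5428 = 54.3%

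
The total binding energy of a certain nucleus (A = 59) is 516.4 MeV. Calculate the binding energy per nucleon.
B.E./A = 516.4/59 = 8.753 MeV/nucleon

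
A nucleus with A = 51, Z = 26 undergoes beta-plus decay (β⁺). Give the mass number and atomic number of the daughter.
Daughter: A = 51, Z = 25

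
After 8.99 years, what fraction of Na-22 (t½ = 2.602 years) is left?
N/N₀ = (1/2)^(t/t½) = 0.09119 = 9.12%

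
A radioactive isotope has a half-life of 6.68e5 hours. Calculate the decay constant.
λ = ln(2)/t½ = 1.038e-6 hour⁻¹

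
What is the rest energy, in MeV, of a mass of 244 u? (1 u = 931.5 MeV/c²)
E = mc² = 2.273e5 MeV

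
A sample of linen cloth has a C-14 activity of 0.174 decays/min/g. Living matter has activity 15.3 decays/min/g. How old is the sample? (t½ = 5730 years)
Age = t½ × log₂(A₀/A) = 37010 years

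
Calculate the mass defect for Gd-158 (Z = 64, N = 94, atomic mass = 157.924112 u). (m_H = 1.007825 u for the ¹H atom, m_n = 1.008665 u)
Δm = Z·m_H + N·m_n − M = 1.391 u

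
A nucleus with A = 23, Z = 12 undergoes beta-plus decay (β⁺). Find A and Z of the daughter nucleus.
Daughter: A = 23, Z = 11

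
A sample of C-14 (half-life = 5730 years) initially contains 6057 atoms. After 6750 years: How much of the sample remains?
N = N₀(1/2)^(t/t½) = 2677 atoms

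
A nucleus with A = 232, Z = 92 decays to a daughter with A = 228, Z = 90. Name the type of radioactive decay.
ΔA = -4, ΔZ = -2 ⇒ alpha decay (α)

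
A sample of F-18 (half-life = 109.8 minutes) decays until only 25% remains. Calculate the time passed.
t = t½ × log₂(N₀/N) = 219.6 minutes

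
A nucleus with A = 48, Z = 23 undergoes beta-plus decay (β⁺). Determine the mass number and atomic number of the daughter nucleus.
Daughter: A = 48, Z = 22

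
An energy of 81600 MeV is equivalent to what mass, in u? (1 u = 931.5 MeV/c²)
m = E/c² = 87.6 u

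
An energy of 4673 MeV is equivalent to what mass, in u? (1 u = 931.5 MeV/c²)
m = E/c² = 5.017 u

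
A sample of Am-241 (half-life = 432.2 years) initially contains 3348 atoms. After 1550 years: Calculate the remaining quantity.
N = N₀(1/2)^(t/t½) = 278.7 atoms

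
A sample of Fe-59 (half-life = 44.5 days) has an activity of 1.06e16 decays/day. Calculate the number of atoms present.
N = A/λ = 6.805e17 atoms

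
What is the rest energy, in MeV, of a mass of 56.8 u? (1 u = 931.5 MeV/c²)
E = mc² = 52910 MeV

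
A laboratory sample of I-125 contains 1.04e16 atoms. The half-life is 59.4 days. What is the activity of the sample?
A = λN = 1.214e14 decays/day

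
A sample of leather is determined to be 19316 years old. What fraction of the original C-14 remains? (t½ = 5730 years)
N/N₀ = (1/2)^(t/t½) = 0.09665 = 9.67%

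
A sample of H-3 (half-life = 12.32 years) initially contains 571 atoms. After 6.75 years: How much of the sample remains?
N = N₀(1/2)^(t/t½) = 390.6 atoms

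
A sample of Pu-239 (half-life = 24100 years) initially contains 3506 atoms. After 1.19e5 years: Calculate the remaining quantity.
N = N₀(1/2)^(t/t½) = 114.4 atoms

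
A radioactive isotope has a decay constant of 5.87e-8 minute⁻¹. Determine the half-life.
t½ = ln(2)/λ = 1.181e7 minutes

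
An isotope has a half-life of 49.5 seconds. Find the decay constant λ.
λ = ln(2)/t½ = 0.014 second⁻¹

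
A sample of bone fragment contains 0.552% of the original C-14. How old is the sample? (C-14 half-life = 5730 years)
Age = t½ × log₂(1/ratio) = 42980 years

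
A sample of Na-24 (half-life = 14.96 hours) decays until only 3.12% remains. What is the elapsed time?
t = t½ × log₂(N₀/N) = 74.83 hours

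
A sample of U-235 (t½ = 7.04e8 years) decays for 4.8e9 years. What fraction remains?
N/N₀ = (1/2)^(t/t½) = 0.008862 = 0.886%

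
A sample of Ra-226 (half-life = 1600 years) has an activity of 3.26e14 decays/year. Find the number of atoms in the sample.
N = A/λ = 7.525e17 atoms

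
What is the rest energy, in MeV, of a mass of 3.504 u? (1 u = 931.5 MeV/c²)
E = mc² = 3264 MeV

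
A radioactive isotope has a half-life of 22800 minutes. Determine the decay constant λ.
λ = ln(2)/t½ = 3.04e-5 minute⁻¹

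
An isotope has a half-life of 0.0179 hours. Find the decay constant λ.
λ = ln(2)/t½ = 38.72 hour⁻¹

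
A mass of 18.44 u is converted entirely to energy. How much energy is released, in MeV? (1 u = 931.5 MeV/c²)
E = mc² = 17180 MeV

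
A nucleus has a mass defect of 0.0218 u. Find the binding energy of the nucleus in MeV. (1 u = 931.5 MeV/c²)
B.E. = Δm × 931.5 = 20.31 MeV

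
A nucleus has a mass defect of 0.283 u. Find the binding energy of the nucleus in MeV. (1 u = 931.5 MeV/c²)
B.E. = Δm × 931.5 = 263.6 MeV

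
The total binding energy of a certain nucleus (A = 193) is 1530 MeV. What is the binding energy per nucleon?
B.E./A = 1530/193 = 7.927 MeV/nucleon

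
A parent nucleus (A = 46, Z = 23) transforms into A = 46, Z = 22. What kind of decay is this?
ΔA = 0, ΔZ = -1 ⇒ beta-plus decay (β⁺) or electron capture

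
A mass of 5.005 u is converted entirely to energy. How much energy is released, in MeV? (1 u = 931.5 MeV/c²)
E = mc² = 4662 MeV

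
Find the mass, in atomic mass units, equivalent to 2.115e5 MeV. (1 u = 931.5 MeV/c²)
m = E/c² = 227.1 u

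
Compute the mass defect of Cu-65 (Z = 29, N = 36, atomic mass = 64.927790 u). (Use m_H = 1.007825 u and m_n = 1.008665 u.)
Δm = Z·m_H + N·m_n − M = 0.6111 u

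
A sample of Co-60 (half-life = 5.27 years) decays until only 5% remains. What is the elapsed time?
t = t½ × log₂(N₀/N) = 22.78 years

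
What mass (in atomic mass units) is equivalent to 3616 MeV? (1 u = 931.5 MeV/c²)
m = E/c² = 3.882 u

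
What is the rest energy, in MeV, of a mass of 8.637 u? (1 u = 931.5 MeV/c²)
E = mc² = 8045 MeV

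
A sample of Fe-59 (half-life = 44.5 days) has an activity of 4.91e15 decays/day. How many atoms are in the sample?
N = A/λ = 3.152e17 atoms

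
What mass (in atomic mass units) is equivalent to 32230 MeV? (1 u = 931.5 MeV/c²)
m = E/c² = 34.6 u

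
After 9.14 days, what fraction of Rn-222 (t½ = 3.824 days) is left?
N/N₀ = (1/2)^(t/t½) = 0.1908 = 19.1%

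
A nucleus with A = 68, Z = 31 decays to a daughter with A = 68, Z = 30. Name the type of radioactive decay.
ΔA = 0, ΔZ = -1 ⇒ beta-plus decay (β⁺) or electron capture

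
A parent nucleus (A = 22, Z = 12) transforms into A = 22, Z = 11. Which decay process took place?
ΔA = 0, ΔZ = -1 ⇒ beta-plus decay (β⁺) or electron capture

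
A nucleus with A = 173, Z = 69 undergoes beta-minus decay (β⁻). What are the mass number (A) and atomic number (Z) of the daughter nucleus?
Daughter: A = 173, Z = 70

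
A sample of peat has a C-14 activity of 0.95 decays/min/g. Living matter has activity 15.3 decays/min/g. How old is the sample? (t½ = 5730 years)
Age = t½ × log₂(A₀/A) = 22970 years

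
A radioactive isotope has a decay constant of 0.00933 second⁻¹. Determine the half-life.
t½ = ln(2)/λ = 74.29 seconds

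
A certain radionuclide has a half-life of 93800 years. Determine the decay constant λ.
λ = ln(2)/t½ = 7.39e-6 year⁻¹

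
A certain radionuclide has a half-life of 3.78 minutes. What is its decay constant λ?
λ = ln(2)/t½ = 0.1834 minute⁻¹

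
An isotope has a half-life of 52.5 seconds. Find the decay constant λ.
λ = ln(2)/t½ = 0.0132 second⁻¹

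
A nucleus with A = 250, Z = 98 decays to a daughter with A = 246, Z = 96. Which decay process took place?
ΔA = -4, ΔZ = -2 ⇒ alpha decay (α)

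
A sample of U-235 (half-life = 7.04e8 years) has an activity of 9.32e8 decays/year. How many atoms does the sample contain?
N = A/λ = 9.466e17 atoms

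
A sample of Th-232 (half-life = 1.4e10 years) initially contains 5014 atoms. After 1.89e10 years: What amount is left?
N = N₀(1/2)^(t/t½) = 1967 atoms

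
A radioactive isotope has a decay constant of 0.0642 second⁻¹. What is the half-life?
t½ = ln(2)/λ = 10.8 seconds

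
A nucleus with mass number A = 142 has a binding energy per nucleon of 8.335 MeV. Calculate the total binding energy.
B.E. = 8.335 × 142 = 1184 MeV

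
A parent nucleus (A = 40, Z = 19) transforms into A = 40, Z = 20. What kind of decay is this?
ΔA = 0, ΔZ = +1 ⇒ beta-minus decay (β⁻)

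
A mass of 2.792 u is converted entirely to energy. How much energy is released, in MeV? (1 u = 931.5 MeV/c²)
E = mc² = 2601 MeV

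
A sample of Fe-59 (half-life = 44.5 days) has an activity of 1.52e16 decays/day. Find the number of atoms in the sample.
N = A/λ = 9.758e17 atoms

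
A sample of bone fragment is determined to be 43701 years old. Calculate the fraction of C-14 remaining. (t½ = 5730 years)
N/N₀ = (1/2)^(t/t½) = 0.00506 = 0.506%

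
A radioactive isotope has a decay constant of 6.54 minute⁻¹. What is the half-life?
t½ = ln(2)/λ = 0.106 minutes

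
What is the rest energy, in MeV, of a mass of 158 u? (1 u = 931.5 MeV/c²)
E = mc² = 1.472e5 MeV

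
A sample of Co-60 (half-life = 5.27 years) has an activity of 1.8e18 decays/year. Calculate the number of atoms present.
N = A/λ = 1.369e19 atoms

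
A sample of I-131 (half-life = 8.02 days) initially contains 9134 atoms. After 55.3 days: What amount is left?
N = N₀(1/2)^(t/t½) = 76.73 atoms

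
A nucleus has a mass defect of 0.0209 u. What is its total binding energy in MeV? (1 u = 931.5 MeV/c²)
B.E. = Δm × 931.5 = 19.47 MeV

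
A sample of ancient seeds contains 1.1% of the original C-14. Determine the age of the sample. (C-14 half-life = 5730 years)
Age = t½ × log₂(1/ratio) = 37280 years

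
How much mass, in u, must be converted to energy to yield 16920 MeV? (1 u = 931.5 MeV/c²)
m = E/c² = 18.16 u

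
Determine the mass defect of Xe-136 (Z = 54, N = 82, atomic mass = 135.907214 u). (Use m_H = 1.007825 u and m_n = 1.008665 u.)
Δm = Z·m_H + N·m_n − M = 1.226 u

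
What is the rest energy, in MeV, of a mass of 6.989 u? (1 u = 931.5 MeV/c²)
E = mc² = 6510 MeV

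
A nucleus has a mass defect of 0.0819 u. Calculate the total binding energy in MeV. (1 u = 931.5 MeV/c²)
B.E. = Δm × 931.5 = 76.29 MeV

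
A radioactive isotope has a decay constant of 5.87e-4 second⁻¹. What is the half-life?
t½ = ln(2)/λ = 1181 seconds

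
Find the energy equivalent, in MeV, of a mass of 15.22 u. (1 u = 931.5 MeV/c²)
E = mc² = 14180 MeV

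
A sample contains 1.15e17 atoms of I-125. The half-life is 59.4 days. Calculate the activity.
A = λN = 1.342e15 decays/day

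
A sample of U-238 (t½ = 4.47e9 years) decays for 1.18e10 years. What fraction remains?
N/N₀ = (1/2)^(t/t½) = 0.1604 = 16%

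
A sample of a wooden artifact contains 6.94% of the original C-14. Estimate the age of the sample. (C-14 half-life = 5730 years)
Age = t½ × log₂(1/ratio) = 22050 years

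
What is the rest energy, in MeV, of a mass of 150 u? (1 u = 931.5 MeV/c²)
E = mc² = 1.397e5 MeV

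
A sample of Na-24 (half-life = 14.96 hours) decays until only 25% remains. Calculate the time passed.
t = t½ × log₂(N₀/N) = 29.92 hours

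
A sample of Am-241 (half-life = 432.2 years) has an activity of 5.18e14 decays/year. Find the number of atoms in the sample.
N = A/λ = 3.23e17 atoms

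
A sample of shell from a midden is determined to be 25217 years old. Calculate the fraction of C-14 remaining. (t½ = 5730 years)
N/N₀ = (1/2)^(t/t½) = 0.04734 = 4.73%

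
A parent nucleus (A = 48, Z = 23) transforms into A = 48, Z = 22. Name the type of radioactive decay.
ΔA = 0, ΔZ = -1 ⇒ beta-plus decay (β⁺) or electron capture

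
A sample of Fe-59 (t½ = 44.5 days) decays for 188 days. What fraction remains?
N/N₀ = (1/2)^(t/t½) = 0.05349 = 5.35%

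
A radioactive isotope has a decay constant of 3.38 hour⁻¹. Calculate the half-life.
t½ = ln(2)/λ = 0.2051 hours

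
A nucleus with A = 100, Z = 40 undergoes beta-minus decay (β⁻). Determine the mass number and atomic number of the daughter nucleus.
Daughter: A = 100, Z = 41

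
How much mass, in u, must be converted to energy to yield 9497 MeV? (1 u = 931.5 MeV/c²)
m = E/c² = 10.2 u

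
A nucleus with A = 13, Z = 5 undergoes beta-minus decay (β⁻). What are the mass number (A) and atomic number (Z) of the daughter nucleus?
Daughter: A = 13, Z = 6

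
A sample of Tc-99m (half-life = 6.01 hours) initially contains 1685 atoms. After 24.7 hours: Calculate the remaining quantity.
N = N₀(1/2)^(t/t½) = 97.59 atoms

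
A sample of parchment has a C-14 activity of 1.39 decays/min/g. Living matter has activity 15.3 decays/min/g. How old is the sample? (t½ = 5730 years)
Age = t½ × log₂(A₀/A) = 19830 years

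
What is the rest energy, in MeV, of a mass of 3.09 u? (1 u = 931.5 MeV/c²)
E = mc² = 2878 MeV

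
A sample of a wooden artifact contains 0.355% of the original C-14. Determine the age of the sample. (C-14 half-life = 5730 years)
Age = t½ × log₂(1/ratio) = 46630 years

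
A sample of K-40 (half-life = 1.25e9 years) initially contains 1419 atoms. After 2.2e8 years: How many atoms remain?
N = N₀(1/2)^(t/t½) = 1256 atoms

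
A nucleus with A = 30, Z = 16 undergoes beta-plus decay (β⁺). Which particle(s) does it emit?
β⁺: positron (e⁺) + neutrino (νₑ)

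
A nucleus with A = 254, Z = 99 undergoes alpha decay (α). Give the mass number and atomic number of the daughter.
Daughter: A = 250, Z = 97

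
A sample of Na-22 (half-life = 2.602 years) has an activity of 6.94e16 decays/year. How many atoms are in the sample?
N = A/λ = 2.605e17 atoms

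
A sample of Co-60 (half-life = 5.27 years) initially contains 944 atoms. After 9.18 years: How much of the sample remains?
N = N₀(1/2)^(t/t½) = 282.2 atoms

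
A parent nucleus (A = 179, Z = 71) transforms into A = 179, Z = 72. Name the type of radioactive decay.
ΔA = 0, ΔZ = +1 ⇒ beta-minus decay (β⁻)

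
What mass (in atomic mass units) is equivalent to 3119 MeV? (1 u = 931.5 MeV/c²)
m = E/c² = 3.348 u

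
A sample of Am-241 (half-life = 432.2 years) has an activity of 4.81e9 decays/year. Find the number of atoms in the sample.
N = A/λ = 2.999e12 atoms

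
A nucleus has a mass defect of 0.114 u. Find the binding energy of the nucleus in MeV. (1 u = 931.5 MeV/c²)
B.E. = Δm × 931.5 = 106.2 MeV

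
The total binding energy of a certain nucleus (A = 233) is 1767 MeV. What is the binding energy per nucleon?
B.E./A = 1767/233 = 7.584 MeV/nucleon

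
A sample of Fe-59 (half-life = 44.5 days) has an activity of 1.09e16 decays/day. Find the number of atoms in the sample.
N = A/λ = 6.998e17 atoms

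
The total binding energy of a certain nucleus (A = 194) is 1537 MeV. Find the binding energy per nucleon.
B.E./A = 1537/194 = 7.923 MeV/nucleon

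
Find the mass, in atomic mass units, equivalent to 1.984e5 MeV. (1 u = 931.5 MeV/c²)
m = E/c² = 213 u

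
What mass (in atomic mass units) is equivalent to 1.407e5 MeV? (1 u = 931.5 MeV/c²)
m = E/c² = 151 u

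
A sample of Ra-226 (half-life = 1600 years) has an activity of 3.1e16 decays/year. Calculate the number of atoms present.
N = A/λ = 7.156e19 atoms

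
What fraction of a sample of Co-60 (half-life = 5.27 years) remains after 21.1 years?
N/N₀ = (1/2)^(t/t½) = 0.06234 = 6.23%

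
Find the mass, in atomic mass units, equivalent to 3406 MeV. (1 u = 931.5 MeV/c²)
m = E/c² = 3.656 u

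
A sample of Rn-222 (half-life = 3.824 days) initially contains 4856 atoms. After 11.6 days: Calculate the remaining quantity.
N = N₀(1/2)^(t/t½) = 593.1 atoms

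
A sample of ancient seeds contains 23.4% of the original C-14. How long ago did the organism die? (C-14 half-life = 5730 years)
Age = t½ × log₂(1/ratio) = 12010 years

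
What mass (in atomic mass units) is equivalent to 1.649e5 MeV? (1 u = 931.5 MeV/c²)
m = E/c² = 177 u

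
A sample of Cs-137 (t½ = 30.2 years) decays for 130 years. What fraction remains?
N/N₀ = (1/2)^(t/t½) = 0.0506 = 5.06%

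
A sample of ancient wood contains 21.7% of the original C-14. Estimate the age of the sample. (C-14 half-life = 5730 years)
Age = t½ × log₂(1/ratio) = 12630 years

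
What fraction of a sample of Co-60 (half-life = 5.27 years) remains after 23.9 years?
N/N₀ = (1/2)^(t/t½) = 0.04313 = 4.31%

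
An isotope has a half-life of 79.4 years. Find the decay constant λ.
λ = ln(2)/t½ = 0.00873 year⁻¹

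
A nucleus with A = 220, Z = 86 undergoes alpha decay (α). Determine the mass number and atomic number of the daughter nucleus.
Daughter: A = 216, Z = 84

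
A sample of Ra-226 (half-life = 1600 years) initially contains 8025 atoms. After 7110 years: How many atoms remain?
N = N₀(1/2)^(t/t½) = 368.8 atoms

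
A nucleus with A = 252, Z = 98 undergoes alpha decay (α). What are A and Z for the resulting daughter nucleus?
Daughter: A = 248, Z = 96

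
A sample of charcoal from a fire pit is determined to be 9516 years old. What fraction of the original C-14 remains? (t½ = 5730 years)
N/N₀ = (1/2)^(t/t½) = 0.3163 = 31.6%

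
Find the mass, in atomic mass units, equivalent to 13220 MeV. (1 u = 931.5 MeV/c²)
m = E/c² = 14.19 u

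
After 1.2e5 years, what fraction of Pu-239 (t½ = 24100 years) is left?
N/N₀ = (1/2)^(t/t½) = 0.0317 = 3.17%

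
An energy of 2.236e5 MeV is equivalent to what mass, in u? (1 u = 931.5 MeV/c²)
m = E/c² = 240 u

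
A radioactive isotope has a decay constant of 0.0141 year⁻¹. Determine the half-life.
t½ = ln(2)/λ = 49.16 years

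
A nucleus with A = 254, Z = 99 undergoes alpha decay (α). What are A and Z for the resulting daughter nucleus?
Daughter: A = 250, Z = 97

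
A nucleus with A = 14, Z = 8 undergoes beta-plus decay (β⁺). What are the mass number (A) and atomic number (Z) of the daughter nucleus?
Daughter: A = 14, Z = 7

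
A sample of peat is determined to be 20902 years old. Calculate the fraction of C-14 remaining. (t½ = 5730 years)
N/N₀ = (1/2)^(t/t½) = 0.07978 = 7.98%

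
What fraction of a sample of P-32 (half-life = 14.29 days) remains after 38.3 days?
N/N₀ = (1/2)^(t/t½) = 0.156 = 15.6%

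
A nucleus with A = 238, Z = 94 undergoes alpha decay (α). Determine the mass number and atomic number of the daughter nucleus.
Daughter: A = 234, Z = 92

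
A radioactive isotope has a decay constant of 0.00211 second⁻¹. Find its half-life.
t½ = ln(2)/λ = 328.5 seconds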